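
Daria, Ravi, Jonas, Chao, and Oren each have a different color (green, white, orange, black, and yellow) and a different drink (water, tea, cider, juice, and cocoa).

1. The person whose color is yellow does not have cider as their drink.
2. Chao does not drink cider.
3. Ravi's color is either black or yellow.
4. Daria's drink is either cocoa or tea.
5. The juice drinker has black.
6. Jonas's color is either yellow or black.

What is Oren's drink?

cider

With clues 1–6, cocoa, juice, tea, and water are impossible for Oren's drink.
That leaves cider.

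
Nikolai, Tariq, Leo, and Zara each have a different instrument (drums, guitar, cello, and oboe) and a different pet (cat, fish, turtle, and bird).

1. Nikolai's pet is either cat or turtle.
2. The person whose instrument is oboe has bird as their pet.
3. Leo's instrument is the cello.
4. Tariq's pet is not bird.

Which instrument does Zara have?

With clues 1–3, cello is impossible for Zara's instrument.
With clues 1–4, drums and guitar are impossible for Zara's instrument.
That leaves oboe.

oboe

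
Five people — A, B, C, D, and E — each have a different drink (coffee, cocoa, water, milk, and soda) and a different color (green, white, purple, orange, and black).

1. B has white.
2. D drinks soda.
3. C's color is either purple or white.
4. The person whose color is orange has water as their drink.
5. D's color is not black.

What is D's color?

green

Clue 1 rules out white for D's color.
With clues 1–3, purple is impossible for D's color.
With clues 1–4, orange is impossible for D's color.
With clues 1–5, black is impossible for D's color.
That leaves green.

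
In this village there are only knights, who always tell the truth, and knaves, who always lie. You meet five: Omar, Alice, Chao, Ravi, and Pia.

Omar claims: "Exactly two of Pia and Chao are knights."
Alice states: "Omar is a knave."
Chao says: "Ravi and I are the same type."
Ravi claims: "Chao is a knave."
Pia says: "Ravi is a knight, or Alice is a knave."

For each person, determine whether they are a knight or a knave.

Omar: knave, Alice: knight, Chao: knave, Ravi: knight, Pia: knight

Consider Omar. Suppose Omar is a knight.
Then no assignment of the remaining roles makes every statement match its speaker's type — contradiction.
So Omar is a knave.
With that fixed, Alice's statement is true, so Alice is a knight.
Consider Chao. Suppose Chao is a knight.
Then no assignment of the remaining roles makes every statement match its speaker's type — contradiction.
So Chao is a knave.
With that fixed, Ravi's statement is true, so Ravi is a knight.
With that fixed, Pia's statement is true, so Pia is a knight.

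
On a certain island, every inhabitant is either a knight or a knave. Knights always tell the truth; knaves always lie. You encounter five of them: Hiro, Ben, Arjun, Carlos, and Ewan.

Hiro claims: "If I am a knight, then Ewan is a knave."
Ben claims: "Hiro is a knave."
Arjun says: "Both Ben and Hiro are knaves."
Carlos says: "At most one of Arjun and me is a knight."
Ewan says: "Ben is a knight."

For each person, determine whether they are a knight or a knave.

Consider Hiro. Suppose Hiro is a knave.
Then Hiro's own statement would have to be false, but it can't be — contradiction.
So Hiro is a knight.
With that fixed, Ben's statement is false, so Ben is a knave.
With that fixed, Arjun's statement is false, so Arjun is a knave.
With that fixed, Carlos's statement is true, so Carlos is a knight.
With that fixed, Ewan's statement is false, so Ewan is a knave.

Hiro: knight, Ben: knave, Arjun: knave, Carlos: knight, Ewan: knave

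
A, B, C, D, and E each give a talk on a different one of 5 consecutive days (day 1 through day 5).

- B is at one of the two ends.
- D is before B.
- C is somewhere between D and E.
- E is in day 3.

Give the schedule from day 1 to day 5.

D, C, E, A, B

From clue 1: B is in {1,5}.
From clues 1–2: B → day 5.
From clues 1–3: C is in {2,3}.
From clues 1–4: D → day 1, C → day 2, E → day 3, A → day 4.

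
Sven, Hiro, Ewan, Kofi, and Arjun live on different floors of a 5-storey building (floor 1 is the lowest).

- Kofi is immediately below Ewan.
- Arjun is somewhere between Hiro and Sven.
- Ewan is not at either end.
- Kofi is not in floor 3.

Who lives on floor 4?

Arjun

With clues 1–2, Hiro and Sven are ruled out for floor 4.
With clues 1–3, Kofi is ruled out for floor 4.
With clues 1–4, Ewan is ruled out for floor 4.
So floor 4 is Arjun.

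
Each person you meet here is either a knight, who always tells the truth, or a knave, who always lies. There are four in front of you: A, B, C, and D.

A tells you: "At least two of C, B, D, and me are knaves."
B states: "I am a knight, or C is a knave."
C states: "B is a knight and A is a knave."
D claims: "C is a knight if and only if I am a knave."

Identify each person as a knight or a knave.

A: knight, B: knight, C: knave, D: knave

Consider A. Suppose A is a knave.
Then no assignment of the remaining roles makes every statement match its speaker's type — contradiction.
So A is a knight.
With that fixed, C's statement is false, so C is a knave.
With that fixed, B's statement is true, so B is a knight.
Consider D. Suppose D is a knight.
Then A's statement comes out false, contradicting A being a knight.
So D is a knave.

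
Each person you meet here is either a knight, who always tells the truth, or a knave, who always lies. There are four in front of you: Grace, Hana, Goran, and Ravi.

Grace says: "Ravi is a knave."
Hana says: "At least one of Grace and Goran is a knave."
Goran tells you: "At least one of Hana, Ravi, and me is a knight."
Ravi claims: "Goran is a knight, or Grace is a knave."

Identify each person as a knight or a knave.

Grace: knave, Hana: knight, Goran: knight, Ravi: knight

Consider Grace. Suppose Grace is a knight.
Then no assignment of the remaining roles makes every statement match its speaker's type — contradiction.
So Grace is a knave.
With that fixed, Hana's statement is true, so Hana is a knight.
With that fixed, Goran's statement is true, so Goran is a knight.
With that fixed, Ravi's statement is true, so Ravi is a knight.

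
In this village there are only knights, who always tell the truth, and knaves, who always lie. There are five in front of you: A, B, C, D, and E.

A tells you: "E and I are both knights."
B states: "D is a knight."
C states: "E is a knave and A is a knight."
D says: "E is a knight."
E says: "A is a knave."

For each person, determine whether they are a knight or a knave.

Consider A. Suppose A is a knight.
Then no assignment of the remaining roles makes every statement match its speaker's type — contradiction.
So A is a knave.
With that fixed, C's statement is false, so C is a knave.
With that fixed, E's statement is true, so E is a knight.
With that fixed, D's statement is true, so D is a knight.
With that fixed, B's statement is true, so B is a knight.

A: knave, B: knight, C: knave, D: knight, E: knight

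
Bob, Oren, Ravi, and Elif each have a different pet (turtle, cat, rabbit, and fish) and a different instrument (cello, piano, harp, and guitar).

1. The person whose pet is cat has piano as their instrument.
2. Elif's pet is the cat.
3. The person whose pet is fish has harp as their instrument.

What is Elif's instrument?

With clues 1–2, cello, guitar, and harp are impossible for Elif's instrument.
That leaves piano.

piano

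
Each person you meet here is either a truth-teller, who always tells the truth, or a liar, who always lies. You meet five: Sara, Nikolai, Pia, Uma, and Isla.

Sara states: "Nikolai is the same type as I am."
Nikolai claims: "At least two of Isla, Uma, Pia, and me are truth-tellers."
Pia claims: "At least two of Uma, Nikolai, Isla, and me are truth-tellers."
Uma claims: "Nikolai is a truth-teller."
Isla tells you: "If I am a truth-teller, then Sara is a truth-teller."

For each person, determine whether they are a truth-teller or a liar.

Sara: truth-teller, Nikolai: truth-teller, Pia: truth-teller, Uma: truth-teller, Isla: truth-teller

Consider Sara. Suppose Sara is a liar.
Then whichever role Isla has, Isla's statement has the wrong truth value — contradiction.
So Sara is a truth-teller.
With that fixed, Isla's statement is true, so Isla is a truth-teller.
Consider Nikolai. Suppose Nikolai is a liar.
Then Sara's statement comes out false, contradicting Sara being a truth-teller.
So Nikolai is a truth-teller.
With that fixed, Pia's statement is true, so Pia is a truth-teller.
With that fixed, Uma's statement is true, so Uma is a truth-teller.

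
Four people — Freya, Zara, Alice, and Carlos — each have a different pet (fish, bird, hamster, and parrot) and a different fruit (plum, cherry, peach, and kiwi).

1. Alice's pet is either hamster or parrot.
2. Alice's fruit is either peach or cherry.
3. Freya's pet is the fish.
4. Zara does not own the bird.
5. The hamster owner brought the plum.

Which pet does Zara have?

With clues 1–3, fish is impossible for Zara's pet.
With clues 1–4, bird is impossible for Zara's pet.
With clues 1–5, parrot is impossible for Zara's pet.
That leaves hamster.

hamster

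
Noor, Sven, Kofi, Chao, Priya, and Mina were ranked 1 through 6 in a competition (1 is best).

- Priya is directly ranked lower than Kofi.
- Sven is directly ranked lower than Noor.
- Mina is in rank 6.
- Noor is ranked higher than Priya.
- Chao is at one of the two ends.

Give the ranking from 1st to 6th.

Chao, Noor, Sven, Kofi, Priya, Mina

From clue 1: Kofi is in {1,2,3,4,5}.
From clues 1–2: Noor is in {1,2,3,4,5}.
From clues 1–3: Mina → rank 6.
From clues 1–4: Noor is in {1,2}.
From clues 1–5: Chao → rank 1, Noor → rank 2, Sven → rank 3, Kofi → rank 4, Priya → rank 5.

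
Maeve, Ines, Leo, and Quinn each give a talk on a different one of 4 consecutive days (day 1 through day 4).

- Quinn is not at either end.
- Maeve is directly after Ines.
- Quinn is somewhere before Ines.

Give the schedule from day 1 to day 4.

Leo, Quinn, Ines, Maeve

From clue 1: Quinn is in {2,3}.
From clues 1–2: Maeve is in {2,4}.
From clues 1–3: Leo → day 1, Quinn → day 2, Ines → day 3, Maeve → day 4.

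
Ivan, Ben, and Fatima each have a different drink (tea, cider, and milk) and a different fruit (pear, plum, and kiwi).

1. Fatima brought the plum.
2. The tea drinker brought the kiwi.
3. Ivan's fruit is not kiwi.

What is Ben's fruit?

kiwi

Clue 1 rules out plum for Ben's fruit.
With clues 1–3, pear is impossible for Ben's fruit.
That leaves kiwi.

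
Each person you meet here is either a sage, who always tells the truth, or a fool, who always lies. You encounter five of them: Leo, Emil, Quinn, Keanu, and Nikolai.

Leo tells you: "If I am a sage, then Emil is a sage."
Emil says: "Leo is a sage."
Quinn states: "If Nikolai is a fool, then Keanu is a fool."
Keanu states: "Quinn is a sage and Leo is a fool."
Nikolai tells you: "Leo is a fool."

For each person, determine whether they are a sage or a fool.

Consider Leo. Suppose Leo is a fool.
Then Leo's own statement would have to be false, but it can't be — contradiction.
So Leo is a sage.
With that fixed, Emil's statement is true, so Emil is a sage.
With that fixed, Keanu's statement is false, so Keanu is a fool.
With that fixed, Nikolai's statement is false, so Nikolai is a fool.
With that fixed, Quinn's statement is true, so Quinn is a sage.

Leo: sage, Emil: sage, Quinn: sage, Keanu: fool, Nikolai: fool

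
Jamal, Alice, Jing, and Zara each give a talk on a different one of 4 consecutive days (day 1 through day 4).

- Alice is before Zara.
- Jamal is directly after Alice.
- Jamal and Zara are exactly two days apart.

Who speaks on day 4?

Zara

With clue 1, Alice is ruled out for day 4.
With clues 1–2, Jamal is ruled out for day 4.
With clues 1–3, Jing is ruled out for day 4.
So day 4 is Zara.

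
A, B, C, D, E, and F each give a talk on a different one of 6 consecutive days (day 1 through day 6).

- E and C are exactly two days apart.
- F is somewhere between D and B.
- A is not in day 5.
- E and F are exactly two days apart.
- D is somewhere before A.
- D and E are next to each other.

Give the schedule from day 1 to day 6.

From clues 1–2: F is in {2,3,4,5}.
From clues 1–4: C is in {1,6}.
From clues 1–5: A is in {3,4}.
From clues 1–6: C → day 1, D → day 2, E → day 3, A → day 4, F → day 5, B → day 6.

C, D, E, A, F, B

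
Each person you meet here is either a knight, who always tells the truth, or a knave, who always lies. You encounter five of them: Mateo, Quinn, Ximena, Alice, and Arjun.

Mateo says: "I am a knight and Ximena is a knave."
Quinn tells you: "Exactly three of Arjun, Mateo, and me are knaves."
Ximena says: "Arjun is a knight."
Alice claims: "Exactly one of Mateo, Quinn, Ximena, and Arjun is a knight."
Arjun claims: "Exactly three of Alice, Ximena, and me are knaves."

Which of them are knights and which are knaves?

Mateo: knight, Quinn: knave, Ximena: knave, Alice: knight, Arjun: knave

Consider Mateo. Suppose Mateo is a knave.
Then no assignment of the remaining roles makes every statement match its speaker's type — contradiction.
So Mateo is a knight.
With that fixed, Quinn's statement is false, so Quinn is a knave.
Consider Ximena. Suppose Ximena is a knight.
Then Mateo's statement comes out false, contradicting Mateo being a knight.
So Ximena is a knave.
Consider Alice. Suppose Alice is a knave.
Then whichever role Arjun has, Arjun's statement has the wrong truth value — contradiction.
So Alice is a knight.
With that fixed, Arjun's statement is false, so Arjun is a knave.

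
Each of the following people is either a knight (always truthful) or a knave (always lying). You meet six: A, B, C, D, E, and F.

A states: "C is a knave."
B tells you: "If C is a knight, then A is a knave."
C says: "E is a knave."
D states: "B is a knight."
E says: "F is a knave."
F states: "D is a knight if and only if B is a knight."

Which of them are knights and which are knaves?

Consider A. Suppose A is a knight.
Then no assignment of the remaining roles makes every statement match its speaker's type — contradiction.
So A is a knave.
With that fixed, B's statement is true, so B is a knight.
With that fixed, D's statement is true, so D is a knight.
With that fixed, F's statement is true, so F is a knight.
With that fixed, E's statement is false, so E is a knave.
With that fixed, C's statement is true, so C is a knight.

A: knave, B: knight, C: knight, D: knight, E: knave, F: knight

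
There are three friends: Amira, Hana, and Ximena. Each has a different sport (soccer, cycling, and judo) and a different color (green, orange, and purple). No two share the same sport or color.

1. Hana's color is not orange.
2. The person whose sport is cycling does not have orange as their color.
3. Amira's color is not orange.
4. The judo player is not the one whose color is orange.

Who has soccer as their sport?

With clues 1–4, Amira and Hana are impossible for the one with sport soccer.
That leaves Ximena.

Ximena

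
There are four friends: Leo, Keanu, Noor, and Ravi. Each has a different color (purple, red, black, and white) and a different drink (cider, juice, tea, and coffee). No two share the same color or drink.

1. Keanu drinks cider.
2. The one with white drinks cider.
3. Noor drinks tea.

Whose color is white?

With clues 1–2, Leo, Noor, and Ravi are impossible for the one with color white.
That leaves Keanu.

Keanu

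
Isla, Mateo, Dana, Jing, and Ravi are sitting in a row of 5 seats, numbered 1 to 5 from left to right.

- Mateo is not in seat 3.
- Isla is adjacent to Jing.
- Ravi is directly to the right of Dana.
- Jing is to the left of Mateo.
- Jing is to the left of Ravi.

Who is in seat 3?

Dana

With clue 1, Mateo is ruled out for seat 3.
With clues 1–4, Ravi is ruled out for seat 3.
With clues 1–5, Isla and Jing are ruled out for seat 3.
So seat 3 is Dana.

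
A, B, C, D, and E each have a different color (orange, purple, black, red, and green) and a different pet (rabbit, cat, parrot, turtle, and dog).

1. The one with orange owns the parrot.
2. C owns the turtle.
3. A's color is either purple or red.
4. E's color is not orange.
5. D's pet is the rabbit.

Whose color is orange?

With clues 1–2, C is impossible for the one with color orange.
With clues 1–3, A is impossible for the one with color orange.
With clues 1–4, E is impossible for the one with color orange.
With clues 1–5, D is impossible for the one with color orange.
That leaves B.

B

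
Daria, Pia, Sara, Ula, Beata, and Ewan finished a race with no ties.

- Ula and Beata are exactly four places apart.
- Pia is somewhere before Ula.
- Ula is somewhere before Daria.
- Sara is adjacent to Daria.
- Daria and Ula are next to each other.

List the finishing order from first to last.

Pia, Ula, Daria, Sara, Ewan, Beata

From clue 1: Ula is in {1,2,5,6}.
From clues 1–2: Ula is in {2,5,6}.
From clues 1–3: Ula is in {2,5}.
From clues 1–4: Pia → place 1, Ula → place 2, Beata → place 6.
From clues 1–5: Daria → place 3, Sara → place 4, Ewan → place 5.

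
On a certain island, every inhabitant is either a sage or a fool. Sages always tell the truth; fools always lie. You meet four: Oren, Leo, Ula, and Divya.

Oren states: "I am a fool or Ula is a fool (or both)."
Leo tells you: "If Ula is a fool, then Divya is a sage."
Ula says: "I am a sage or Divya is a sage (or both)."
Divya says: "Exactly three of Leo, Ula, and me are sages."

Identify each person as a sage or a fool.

Oren: sage, Leo: fool, Ula: fool, Divya: fool

Consider Oren. Suppose Oren is a fool.
Then Oren's own statement would have to be false, but it can't be — contradiction.
So Oren is a sage.
Consider Leo. Suppose Leo is a sage.
Then no assignment of the remaining roles makes every statement match its speaker's type — contradiction.
So Leo is a fool.
With that fixed, Divya's statement is false, so Divya is a fool.
Consider Ula. Suppose Ula is a sage.
Then Oren's statement comes out false, contradicting Oren being a sage.
So Ula is a fool.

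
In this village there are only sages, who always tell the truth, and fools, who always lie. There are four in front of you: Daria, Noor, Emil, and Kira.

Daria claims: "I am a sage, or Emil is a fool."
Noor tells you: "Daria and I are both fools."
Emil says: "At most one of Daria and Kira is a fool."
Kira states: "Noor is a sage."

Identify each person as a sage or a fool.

Consider Daria. Suppose Daria is a fool.
Then whichever role Noor has, Noor's statement has the wrong truth value — contradiction.
So Daria is a sage.
With that fixed, Noor's statement is false, so Noor is a fool.
With that fixed, Emil's statement is true, so Emil is a sage.
With that fixed, Kira's statement is false, so Kira is a fool.

Daria: sage, Noor: fool, Emil: sage, Kira: fool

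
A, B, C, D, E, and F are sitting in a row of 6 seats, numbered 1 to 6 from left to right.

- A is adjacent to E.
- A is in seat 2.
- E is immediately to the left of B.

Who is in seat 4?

B

With clues 1–2, A and E are ruled out for seat 4.
With clues 1–3, C, D, and F are ruled out for seat 4.
So seat 4 is B.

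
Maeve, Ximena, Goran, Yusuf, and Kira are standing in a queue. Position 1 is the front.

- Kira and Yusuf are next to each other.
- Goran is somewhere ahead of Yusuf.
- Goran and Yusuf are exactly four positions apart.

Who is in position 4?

With clues 1–2, Goran is ruled out for position 4.
With clues 1–3, Maeve, Ximena, and Yusuf are ruled out for position 4.
So position 4 is Kira.

Kira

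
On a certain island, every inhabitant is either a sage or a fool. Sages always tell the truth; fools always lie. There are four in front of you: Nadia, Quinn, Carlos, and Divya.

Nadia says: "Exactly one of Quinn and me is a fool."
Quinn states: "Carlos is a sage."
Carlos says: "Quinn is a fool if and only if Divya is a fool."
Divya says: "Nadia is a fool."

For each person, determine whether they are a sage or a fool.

Nadia: fool, Quinn: fool, Carlos: fool, Divya: sage

Consider Nadia. Suppose Nadia is a sage.
Then no assignment of the remaining roles makes every statement match its speaker's type — contradiction.
So Nadia is a fool.
With that fixed, Divya's statement is true, so Divya is a sage.
Consider Quinn. Suppose Quinn is a sage.
Then Nadia's statement comes out true, contradicting Nadia being a fool.
So Quinn is a fool.
With that fixed, Carlos's statement is false, so Carlos is a fool.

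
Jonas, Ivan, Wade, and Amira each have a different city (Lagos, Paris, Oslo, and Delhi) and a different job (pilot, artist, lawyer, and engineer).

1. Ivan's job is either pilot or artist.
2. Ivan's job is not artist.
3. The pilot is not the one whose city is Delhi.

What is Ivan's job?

pilot

Clue 1 rules out engineer and lawyer for Ivan's job.
With clues 1–2, artist is impossible for Ivan's job.
That leaves pilot.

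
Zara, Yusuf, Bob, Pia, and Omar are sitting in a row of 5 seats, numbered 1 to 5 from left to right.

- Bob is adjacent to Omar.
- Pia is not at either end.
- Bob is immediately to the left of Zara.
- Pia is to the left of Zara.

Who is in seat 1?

With clues 1–2, Pia is ruled out for seat 1.
With clues 1–3, Bob and Zara are ruled out for seat 1.
With clues 1–4, Omar is ruled out for seat 1.
So seat 1 is Yusuf.

Yusuf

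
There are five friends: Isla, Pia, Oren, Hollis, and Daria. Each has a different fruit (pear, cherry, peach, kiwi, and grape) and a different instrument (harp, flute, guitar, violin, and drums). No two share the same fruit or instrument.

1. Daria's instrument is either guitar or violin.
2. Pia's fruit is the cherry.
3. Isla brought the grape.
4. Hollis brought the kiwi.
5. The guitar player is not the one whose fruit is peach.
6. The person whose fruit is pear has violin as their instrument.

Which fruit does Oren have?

With clues 1–2, cherry is impossible for Oren's fruit.
With clues 1–3, grape is impossible for Oren's fruit.
With clues 1–4, kiwi is impossible for Oren's fruit.
With clues 1–6, pear is impossible for Oren's fruit.
That leaves peach.

peach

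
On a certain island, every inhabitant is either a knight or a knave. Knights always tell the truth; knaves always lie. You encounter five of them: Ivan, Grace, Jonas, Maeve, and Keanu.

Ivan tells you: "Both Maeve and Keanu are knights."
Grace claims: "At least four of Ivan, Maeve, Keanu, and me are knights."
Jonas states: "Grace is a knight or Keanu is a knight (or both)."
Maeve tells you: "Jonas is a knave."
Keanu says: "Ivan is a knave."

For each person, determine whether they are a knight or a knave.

Consider Ivan. Suppose Ivan is a knight.
Then no assignment of the remaining roles makes every statement match its speaker's type — contradiction.
So Ivan is a knave.
With that fixed, Grace's statement is false, so Grace is a knave.
With that fixed, Keanu's statement is true, so Keanu is a knight.
With that fixed, Jonas's statement is true, so Jonas is a knight.
With that fixed, Maeve's statement is false, so Maeve is a knave.

Ivan: knave, Grace: knave, Jonas: knight, Maeve: knave, Keanu: knight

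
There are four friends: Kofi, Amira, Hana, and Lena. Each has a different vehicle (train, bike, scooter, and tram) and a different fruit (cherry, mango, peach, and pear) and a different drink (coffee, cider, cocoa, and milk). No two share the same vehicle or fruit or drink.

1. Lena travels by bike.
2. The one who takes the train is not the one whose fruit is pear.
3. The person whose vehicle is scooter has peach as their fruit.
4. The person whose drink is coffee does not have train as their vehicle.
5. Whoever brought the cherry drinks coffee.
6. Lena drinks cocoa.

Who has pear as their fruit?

Lena

With clues 1–6, Amira, Hana, and Kofi are impossible for the one with fruit pear.
That leaves Lena.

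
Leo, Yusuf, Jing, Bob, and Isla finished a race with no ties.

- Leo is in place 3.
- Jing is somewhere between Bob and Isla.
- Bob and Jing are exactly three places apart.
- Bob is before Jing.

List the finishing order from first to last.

Bob, Yusuf, Leo, Jing, Isla

From clue 1: Leo → place 3.
From clues 1–2: Jing is in {2,4}.
From clues 1–3: Yusuf is in {2,4}.
From clues 1–4: Bob → place 1, Yusuf → place 2, Jing → place 4, Isla → place 5.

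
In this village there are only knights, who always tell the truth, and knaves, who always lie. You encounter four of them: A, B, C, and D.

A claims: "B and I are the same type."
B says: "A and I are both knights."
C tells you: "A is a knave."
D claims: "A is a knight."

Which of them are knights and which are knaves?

Consider A. Suppose A is a knave.
Then no assignment of the remaining roles makes every statement match its speaker's type — contradiction.
So A is a knight.
With that fixed, C's statement is false, so C is a knave.
With that fixed, D's statement is true, so D is a knight.
Consider B. Suppose B is a knave.
Then A's statement comes out false, contradicting A being a knight.
So B is a knight.

A: knight, B: knight, C: knave, D: knight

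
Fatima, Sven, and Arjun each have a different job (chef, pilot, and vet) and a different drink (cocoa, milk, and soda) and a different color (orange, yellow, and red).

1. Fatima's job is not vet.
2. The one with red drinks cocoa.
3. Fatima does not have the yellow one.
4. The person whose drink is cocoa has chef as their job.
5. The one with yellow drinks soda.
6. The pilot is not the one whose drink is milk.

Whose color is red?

With clues 1–6, Arjun and Sven are impossible for the one with color red.
That leaves Fatima.

Fatima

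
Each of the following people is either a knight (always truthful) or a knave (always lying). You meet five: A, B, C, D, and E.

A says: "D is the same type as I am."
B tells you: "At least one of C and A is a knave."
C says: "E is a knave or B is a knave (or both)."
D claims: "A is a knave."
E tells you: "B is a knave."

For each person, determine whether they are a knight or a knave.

A: knave, B: knight, C: knight, D: knight, E: knave

Consider A. Suppose A is a knight.
Then no assignment of the remaining roles makes every statement match its speaker's type — contradiction.
So A is a knave.
With that fixed, B's statement is true, so B is a knight.
With that fixed, D's statement is true, so D is a knight.
With that fixed, E's statement is false, so E is a knave.
With that fixed, C's statement is true, so C is a knight.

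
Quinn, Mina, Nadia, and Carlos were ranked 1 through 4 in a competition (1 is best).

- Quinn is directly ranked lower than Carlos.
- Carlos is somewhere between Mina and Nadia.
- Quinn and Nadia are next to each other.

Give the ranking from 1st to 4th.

From clue 1: Quinn is in {2,3,4}.
From clues 1–2: Carlos → rank 2, Quinn → rank 3.
From clues 1–3: Mina → rank 1, Nadia → rank 4.

Mina, Carlos, Quinn, Nadia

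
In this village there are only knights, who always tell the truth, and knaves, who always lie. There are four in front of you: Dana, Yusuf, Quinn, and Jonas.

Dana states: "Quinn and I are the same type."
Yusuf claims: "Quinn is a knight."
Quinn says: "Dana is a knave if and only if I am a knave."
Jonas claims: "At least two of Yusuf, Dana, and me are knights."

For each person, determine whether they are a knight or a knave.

Consider Dana. Suppose Dana is a knave.
Then whichever role Quinn has, Quinn's statement has the wrong truth value — contradiction.
So Dana is a knight.
Consider Yusuf. Suppose Yusuf is a knave.
Then no assignment of the remaining roles makes every statement match its speaker's type — contradiction.
So Yusuf is a knight.
With that fixed, Jonas's statement is true, so Jonas is a knight.
Consider Quinn. Suppose Quinn is a knave.
Then Dana's statement comes out false, contradicting Dana being a knight.
So Quinn is a knight.

Dana: knight, Yusuf: knight, Quinn: knight, Jonas: knight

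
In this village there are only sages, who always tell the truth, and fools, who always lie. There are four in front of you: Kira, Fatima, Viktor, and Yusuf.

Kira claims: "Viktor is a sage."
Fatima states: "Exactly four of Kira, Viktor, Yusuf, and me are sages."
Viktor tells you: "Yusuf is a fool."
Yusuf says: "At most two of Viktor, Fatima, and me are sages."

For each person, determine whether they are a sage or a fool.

Consider Kira. Suppose Kira is a sage.
Then no assignment of the remaining roles makes every statement match its speaker's type — contradiction.
So Kira is a fool.
With that fixed, Fatima's statement is false, so Fatima is a fool.
With that fixed, Yusuf's statement is true, so Yusuf is a sage.
With that fixed, Viktor's statement is false, so Viktor is a fool.

Kira: fool, Fatima: fool, Viktor: fool, Yusuf: sage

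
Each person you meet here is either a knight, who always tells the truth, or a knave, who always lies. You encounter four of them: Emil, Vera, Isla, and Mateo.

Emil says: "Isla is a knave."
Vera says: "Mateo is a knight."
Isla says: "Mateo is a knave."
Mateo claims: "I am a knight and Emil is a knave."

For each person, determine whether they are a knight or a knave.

Emil: knave, Vera: knave, Isla: knight, Mateo: knave

Consider Emil. Suppose Emil is a knight.
Then no assignment of the remaining roles makes every statement match its speaker's type — contradiction.
So Emil is a knave.
Consider Vera. Suppose Vera is a knight.
Then no assignment of the remaining roles makes every statement match its speaker's type — contradiction.
So Vera is a knave.
Consider Isla. Suppose Isla is a knave.
Then Emil's statement comes out true, contradicting Emil being a knave.
So Isla is a knight.
Consider Mateo. Suppose Mateo is a knight.
Then Vera's statement comes out true, contradicting Vera being a knave.
So Mateo is a knave.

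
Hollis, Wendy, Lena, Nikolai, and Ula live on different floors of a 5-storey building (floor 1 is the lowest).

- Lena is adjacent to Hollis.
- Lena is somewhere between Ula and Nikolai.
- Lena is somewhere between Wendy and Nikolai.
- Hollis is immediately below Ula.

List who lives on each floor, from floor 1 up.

From clues 1–2: Hollis is in {2,3,4}.
From clues 1–3: Nikolai is in {1,5}.
From clues 1–4: Nikolai → floor 1, Lena → floor 2, Hollis → floor 3, Ula → floor 4, Wendy → floor 5.

Nikolai, Lena, Hollis, Ula, Wendy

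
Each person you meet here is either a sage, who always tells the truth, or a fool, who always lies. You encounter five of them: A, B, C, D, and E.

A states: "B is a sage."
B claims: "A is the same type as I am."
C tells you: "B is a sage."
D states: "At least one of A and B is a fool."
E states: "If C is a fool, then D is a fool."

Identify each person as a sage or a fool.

Consider A. Suppose A is a fool.
Then whichever role B has, B's statement has the wrong truth value — contradiction.
So A is a sage.
Consider B. Suppose B is a fool.
Then A's statement comes out false, contradicting A being a sage.
So B is a sage.
With that fixed, C's statement is true, so C is a sage.
With that fixed, D's statement is false, so D is a fool.
With that fixed, E's statement is true, so E is a sage.

A: sage, B: sage, C: sage, D: fool, E: sage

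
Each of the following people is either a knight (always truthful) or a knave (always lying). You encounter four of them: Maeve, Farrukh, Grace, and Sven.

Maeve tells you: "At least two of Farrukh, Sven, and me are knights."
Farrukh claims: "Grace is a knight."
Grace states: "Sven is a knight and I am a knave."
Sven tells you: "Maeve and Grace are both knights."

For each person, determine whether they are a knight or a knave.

Maeve: knave, Farrukh: knave, Grace: knave, Sven: knave

Consider Maeve. Suppose Maeve is a knight.
Then no assignment of the remaining roles makes every statement match its speaker's type — contradiction.
So Maeve is a knave.
With that fixed, Sven's statement is false, so Sven is a knave.
With that fixed, Grace's statement is false, so Grace is a knave.
With that fixed, Farrukh's statement is false, so Farrukh is a knave.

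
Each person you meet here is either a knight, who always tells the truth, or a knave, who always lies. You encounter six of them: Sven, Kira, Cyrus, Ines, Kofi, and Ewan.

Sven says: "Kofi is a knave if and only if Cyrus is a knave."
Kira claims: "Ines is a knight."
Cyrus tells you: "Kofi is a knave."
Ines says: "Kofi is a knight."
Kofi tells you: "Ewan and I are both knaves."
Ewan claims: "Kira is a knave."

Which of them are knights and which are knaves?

Sven: knave, Kira: knave, Cyrus: knight, Ines: knave, Kofi: knave, Ewan: knight

Consider Sven. Suppose Sven is a knight.
Then no assignment of the remaining roles makes every statement match its speaker's type — contradiction.
So Sven is a knave.
Consider Kira. Suppose Kira is a knight.
Then no assignment of the remaining roles makes every statement match its speaker's type — contradiction.
So Kira is a knave.
With that fixed, Ewan's statement is true, so Ewan is a knight.
With that fixed, Kofi's statement is false, so Kofi is a knave.
With that fixed, Cyrus's statement is true, so Cyrus is a knight.
With that fixed, Ines's statement is false, so Ines is a knave.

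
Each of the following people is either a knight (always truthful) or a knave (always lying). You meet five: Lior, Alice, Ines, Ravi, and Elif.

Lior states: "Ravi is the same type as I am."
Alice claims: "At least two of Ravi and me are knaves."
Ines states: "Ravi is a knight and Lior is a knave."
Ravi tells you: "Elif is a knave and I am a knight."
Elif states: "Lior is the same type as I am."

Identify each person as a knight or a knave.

Consider Lior. Suppose Lior is a knave.
Then whichever role Elif has, Elif's statement has the wrong truth value — contradiction.
So Lior is a knight.
With that fixed, Ines's statement is false, so Ines is a knave.
Consider Alice. Suppose Alice is a knight.
Then Alice's own statement would have to be true, but it can't be — contradiction.
So Alice is a knave.
Consider Ravi. Suppose Ravi is a knave.
Then Lior's statement comes out false, contradicting Lior being a knight.
So Ravi is a knight.
Consider Elif. Suppose Elif is a knight.
Then Ravi's statement comes out false, contradicting Ravi being a knight.
So Elif is a knave.

Lior: knight, Alice: knave, Ines: knave, Ravi: knight, Elif: knave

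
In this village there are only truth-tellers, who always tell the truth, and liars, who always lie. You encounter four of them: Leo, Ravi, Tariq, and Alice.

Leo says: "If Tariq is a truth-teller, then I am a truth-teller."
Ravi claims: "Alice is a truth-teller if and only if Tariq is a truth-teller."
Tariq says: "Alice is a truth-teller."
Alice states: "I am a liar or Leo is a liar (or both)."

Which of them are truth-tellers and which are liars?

Leo: liar, Ravi: truth-teller, Tariq: truth-teller, Alice: truth-teller

Consider Leo. Suppose Leo is a truth-teller.
Then whichever role Alice has, Alice's statement has the wrong truth value — contradiction.
So Leo is a liar.
With that fixed, Alice's statement is true, so Alice is a truth-teller.
With that fixed, Tariq's statement is true, so Tariq is a truth-teller.
With that fixed, Ravi's statement is true, so Ravi is a truth-teller.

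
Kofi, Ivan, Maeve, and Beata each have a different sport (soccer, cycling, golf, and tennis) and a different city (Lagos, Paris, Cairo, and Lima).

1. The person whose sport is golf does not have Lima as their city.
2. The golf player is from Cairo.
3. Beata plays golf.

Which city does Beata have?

Cairo

With clues 1–3, Lagos, Lima, and Paris are impossible for Beata's city.
That leaves Cairo.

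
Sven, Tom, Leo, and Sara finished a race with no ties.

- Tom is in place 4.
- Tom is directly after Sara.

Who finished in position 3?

Sara

With clue 1, Tom is ruled out for place 3.
With clues 1–2, Leo and Sven are ruled out for place 3.
So place 3 is Sara.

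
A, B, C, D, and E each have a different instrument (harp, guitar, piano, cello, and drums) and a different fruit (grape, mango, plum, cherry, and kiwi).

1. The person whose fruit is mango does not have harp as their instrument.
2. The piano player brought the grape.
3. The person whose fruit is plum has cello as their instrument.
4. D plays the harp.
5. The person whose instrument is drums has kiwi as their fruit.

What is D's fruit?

cherry

With clues 1–4, grape, mango, and plum are impossible for D's fruit.
With clues 1–5, kiwi is impossible for D's fruit.
That leaves cherry.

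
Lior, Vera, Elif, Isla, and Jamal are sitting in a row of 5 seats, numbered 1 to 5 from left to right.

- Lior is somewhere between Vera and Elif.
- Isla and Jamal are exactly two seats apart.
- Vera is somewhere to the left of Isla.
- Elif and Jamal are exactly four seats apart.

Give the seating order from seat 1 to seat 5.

From clue 1: Lior is in {2,3,4}.
From clues 1–4: Jamal → seat 1, Vera → seat 2, Isla → seat 3, Lior → seat 4, Elif → seat 5.

Jamal, Vera, Isla, Lior, Elif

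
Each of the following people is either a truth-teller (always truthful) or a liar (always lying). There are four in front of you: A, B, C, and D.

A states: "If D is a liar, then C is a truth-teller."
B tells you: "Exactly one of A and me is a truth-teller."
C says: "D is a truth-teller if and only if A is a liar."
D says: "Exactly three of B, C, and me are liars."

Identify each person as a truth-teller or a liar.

Consider A. Suppose A is a truth-teller.
Then whichever role B has, B's statement has the wrong truth value — contradiction.
So A is a liar.
Consider B. Suppose B is a liar.
Then no assignment of the remaining roles makes every statement match its speaker's type — contradiction.
So B is a truth-teller.
With that fixed, D's statement is false, so D is a liar.
With that fixed, C's statement is false, so C is a liar.

A: liar, B: truth-teller, C: liar, D: liar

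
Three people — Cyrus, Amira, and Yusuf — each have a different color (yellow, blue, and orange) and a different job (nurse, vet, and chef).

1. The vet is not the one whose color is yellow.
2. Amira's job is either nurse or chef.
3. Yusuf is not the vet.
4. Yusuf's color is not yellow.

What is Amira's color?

With clues 1–4, blue and orange are impossible for Amira's color.
That leaves yellow.

yellow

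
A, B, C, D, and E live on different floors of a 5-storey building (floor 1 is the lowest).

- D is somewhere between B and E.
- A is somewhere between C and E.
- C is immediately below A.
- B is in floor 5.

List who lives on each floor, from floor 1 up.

From clue 1: D is in {2,3,4}.
From clues 1–2: A is in {2,3,4}.
From clues 1–3: D is in {2,4}.
From clues 1–4: C → floor 1, A → floor 2, E → floor 3, D → floor 4, B → floor 5.

C, A, E, D, B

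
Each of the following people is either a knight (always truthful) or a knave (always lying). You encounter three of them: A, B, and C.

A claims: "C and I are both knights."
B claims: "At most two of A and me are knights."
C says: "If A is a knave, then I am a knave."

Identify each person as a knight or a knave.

A: knight, B: knight, C: knight

Regardless of anyone's role, B's statement is true, so B is a knight.
Consider A. Suppose A is a knave.
Then whichever role C has, C's statement has the wrong truth value — contradiction.
So A is a knight.
With that fixed, C's statement is true, so C is a knight.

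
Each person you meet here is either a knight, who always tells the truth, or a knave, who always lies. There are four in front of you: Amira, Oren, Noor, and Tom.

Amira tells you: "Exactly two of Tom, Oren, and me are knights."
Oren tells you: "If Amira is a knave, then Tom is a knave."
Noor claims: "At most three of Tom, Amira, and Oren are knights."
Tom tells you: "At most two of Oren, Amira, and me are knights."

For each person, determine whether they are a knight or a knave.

Regardless of anyone's role, Noor's statement is true, so Noor is a knight.
Consider Amira. Suppose Amira is a knight.
Then no assignment of the remaining roles makes every statement match its speaker's type — contradiction.
So Amira is a knave.
With that fixed, Tom's statement is true, so Tom is a knight.
With that fixed, Oren's statement is false, so Oren is a knave.

Amira: knave, Oren: knave, Noor: knight, Tom: knight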